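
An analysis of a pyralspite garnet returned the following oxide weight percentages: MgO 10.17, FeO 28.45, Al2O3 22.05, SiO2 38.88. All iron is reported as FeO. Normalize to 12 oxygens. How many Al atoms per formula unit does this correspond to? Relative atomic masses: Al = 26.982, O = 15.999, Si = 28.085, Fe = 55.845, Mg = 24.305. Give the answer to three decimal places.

MgO: 10.17/40.304 = 0.25233 mol → 0.25233 mol Mg, 0.25233 mol O.
FeO: 28.45/71.844 = 0.39600 mol → 0.39600 mol Fe, 0.39600 mol O.
Al2O3: 22.05/101.961 = 0.21626 mol → 0.43252 mol Al, 0.64878 mol O.
SiO2: 38.88/60.083 = 0.64710 mol → 0.64710 mol Si, 1.29420 mol O.
Total oxygen = 2.59131 mol. Normalization factor = 12/2.59131 = 4.63086.
Al per 12 O = 0.43252 × 4.63086 = 2.003.

2.003 Al apfu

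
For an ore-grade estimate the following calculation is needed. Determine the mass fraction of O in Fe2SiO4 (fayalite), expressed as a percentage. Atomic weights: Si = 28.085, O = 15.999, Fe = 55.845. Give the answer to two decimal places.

M(Fe2SiO4) = 203.771 g/mol.
O contributes 4 × 15.999 = 63.996 g per mole.
63.996/203.771 = 0.3141 → 31.41%.

31.41 mass %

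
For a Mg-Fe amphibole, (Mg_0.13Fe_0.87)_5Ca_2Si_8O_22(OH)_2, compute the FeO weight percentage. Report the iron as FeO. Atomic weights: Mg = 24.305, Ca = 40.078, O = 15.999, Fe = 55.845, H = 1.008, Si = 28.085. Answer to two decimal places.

M((Mg_0.13Fe_0.87)_5Ca_2Si_8O_22(OH)_2) = 949.552 g/mol; M(FeO) = 71.844 g/mol.
Moles FeO per formula unit = 4.35 Fe ÷ 1 = 4.3500.
FeO fraction = (4.3500 × 71.844) / 949.552 = 312.521/949.552 = 0.3291.

32.91 wt%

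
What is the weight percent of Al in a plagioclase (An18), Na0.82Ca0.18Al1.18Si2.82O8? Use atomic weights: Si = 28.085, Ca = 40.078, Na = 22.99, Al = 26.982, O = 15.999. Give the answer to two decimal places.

12.01 wt%

Molar mass of Na0.82Ca0.18Al1.18Si2.82O8: 0.82*22.99 + 0.18*40.078 + 1.18*26.982 + 2.82*28.085 + 8*15.999 = 265.096 g/mol.
Mass of Al per formula unit: 1.18 × 26.982 = 31.839 g.
Weight fraction Al = 31.839 / 265.096 = 0.1201.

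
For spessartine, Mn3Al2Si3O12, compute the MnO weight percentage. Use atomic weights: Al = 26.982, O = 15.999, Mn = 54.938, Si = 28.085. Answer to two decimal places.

42.99 wt%

M(Mn3Al2Si3O12) = 495.021 g/mol; M(MnO) = 70.937 g/mol.
Moles MnO per formula unit = 3 Mn ÷ 1 = 3.0000.
MnO fraction = (3.0000 × 70.937) / 495.021 = 212.811/495.021 = 0.4299.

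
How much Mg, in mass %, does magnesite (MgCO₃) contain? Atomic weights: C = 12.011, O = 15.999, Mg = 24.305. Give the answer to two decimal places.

28.83 mass %

M(MgCO₃) = 84.313 g/mol.
Mg contributes 1 × 24.305 = 24.305 g per mole.
24.305/84.313 = 0.2883 → 28.83%.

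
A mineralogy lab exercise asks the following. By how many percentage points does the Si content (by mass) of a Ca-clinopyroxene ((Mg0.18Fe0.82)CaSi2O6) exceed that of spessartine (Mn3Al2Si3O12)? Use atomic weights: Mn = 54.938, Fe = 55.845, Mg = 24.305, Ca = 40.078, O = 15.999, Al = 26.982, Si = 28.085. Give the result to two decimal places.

First mineral: 56.170 g Si in 242.410 g formula = 23.17 wt% Si.
Second mineral: 84.255 g Si in 495.021 g formula = 17.02 wt% Si.
23.17% − 17.02% gives a difference of 6.15 percentage points.

6.15 percentage points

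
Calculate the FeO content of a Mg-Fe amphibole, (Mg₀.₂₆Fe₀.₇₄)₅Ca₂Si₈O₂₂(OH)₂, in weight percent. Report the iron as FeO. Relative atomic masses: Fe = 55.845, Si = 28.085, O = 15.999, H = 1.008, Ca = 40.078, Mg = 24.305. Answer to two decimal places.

28.61 wt%

M((Mg₀.₂₆Fe₀.₇₄)₅Ca₂Si₈O₂₂(OH)₂) = 929.051 g/mol; M(FeO) = 71.844 g/mol.
Moles FeO per formula unit = 3.70 Fe ÷ 1 = 3.7000.
FeO fraction = (3.7000 × 71.844) / 929.051 = 265.823/929.051 = 0.2861.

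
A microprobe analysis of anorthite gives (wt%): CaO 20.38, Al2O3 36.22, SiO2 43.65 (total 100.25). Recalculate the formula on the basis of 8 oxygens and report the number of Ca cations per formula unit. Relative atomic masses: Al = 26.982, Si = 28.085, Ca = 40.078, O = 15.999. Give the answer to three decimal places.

20.38 wt% CaO ÷ 56.077 g/mol = 0.36343 mol, giving 0.36343 Ca and 0.36343 O.
36.22 wt% Al2O3 ÷ 101.961 g/mol = 0.35523 mol, giving 0.71046 Al and 1.06569 O.
43.65 wt% SiO2 ÷ 60.083 g/mol = 0.72650 mol, giving 0.72650 Si and 1.45300 O.
Oxygen sums to 2.88212; scaling by 8/2.88212 = 2.77573 puts the formula on 8 O.
Ca: 0.36343 × 2.77573 = 1.009 atoms per formula unit.

1.009 Ca apfu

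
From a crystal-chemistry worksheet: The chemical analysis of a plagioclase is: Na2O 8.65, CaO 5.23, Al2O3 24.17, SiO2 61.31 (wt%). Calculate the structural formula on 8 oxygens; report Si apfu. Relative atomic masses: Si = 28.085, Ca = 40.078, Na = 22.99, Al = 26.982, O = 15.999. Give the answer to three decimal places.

2.735 Si apfu

Na2O: 8.65/61.979 = 0.13956 mol → 0.27912 mol Na, 0.13956 mol O.
CaO: 5.23/56.077 = 0.09326 mol → 0.09326 mol Ca, 0.09326 mol O.
Al2O3: 24.17/101.961 = 0.23705 mol → 0.47410 mol Al, 0.71115 mol O.
SiO2: 61.31/60.083 = 1.02042 mol → 1.02042 mol Si, 2.04084 mol O.
Total oxygen = 2.98481 mol. Normalization factor = 8/2.98481 = 2.68024.
Si per 8 O = 1.02042 × 2.68024 = 2.735.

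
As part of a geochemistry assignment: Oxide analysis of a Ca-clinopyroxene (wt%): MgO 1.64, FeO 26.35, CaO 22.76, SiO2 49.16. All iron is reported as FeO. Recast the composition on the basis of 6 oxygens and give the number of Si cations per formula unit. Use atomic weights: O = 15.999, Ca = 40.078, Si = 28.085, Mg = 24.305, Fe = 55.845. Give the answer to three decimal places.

2.004 Si apfu

1.64 wt% MgO ÷ 40.304 g/mol = 0.04069 mol, giving 0.04069 Mg and 0.04069 O.
26.35 wt% FeO ÷ 71.844 g/mol = 0.36677 mol, giving 0.36677 Fe and 0.36677 O.
22.76 wt% CaO ÷ 56.077 g/mol = 0.40587 mol, giving 0.40587 Ca and 0.40587 O.
49.16 wt% SiO2 ÷ 60.083 g/mol = 0.81820 mol, giving 0.81820 Si and 1.63640 O.
Oxygen sums to 2.44973; scaling by 6/2.44973 = 2.44925 puts the formula on 6 O.
Si: 0.81820 × 2.44925 = 2.004 atoms per formula unit.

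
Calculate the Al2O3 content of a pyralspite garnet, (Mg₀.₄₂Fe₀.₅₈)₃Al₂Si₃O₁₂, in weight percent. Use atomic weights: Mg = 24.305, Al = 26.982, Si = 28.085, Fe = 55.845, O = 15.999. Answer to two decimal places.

M((Mg₀.₄₂Fe₀.₅₈)₃Al₂Si₃O₁₂) = 458.002 g/mol; M(Al2O3) = 101.961 g/mol.
Moles Al2O3 per formula unit = 2 Al ÷ 2 = 1.0000.
Al2O3 fraction = (1.0000 × 101.961) / 458.002 = 101.961/458.002 = 0.2226.

22.26 wt%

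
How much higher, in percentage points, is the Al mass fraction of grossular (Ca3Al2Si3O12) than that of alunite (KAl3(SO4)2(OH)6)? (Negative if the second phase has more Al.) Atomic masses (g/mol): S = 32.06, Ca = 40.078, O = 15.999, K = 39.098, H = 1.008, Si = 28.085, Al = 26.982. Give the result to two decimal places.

First mineral: 53.964 g Al in 450.441 g formula = 11.98 wt% Al.
Second mineral: 80.946 g Al in 414.198 g formula = 19.54 wt% Al.
11.98% − 19.54% gives a difference of -7.56 percentage points.

-7.56 percentage points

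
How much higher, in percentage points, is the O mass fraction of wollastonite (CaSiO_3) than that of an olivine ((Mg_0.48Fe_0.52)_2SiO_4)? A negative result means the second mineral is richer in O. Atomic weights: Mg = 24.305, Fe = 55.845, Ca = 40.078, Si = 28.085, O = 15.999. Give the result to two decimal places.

4.43 percentage points

O in CaSiO_3: molar mass 116.160 g/mol; 3×15.999 = 47.997 g → 41.32 wt%.
O in (Mg_0.48Fe_0.52)_2SiO_4: molar mass 173.493 g/mol; 4×15.999 = 63.996 g → 36.89 wt%.
Difference = 41.32 − 36.89 = 4.43 percentage points.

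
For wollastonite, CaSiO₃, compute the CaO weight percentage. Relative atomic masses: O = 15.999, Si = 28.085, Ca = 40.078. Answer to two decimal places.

Molar mass of CaSiO₃ = 1·40.078 + 1·28.085 + 3·15.999 = 116.160 g/mol.
Each formula unit contains 1 Ca, equivalent to 1/1 = 1.0000 mol CaO.
M(CaO) = 1×40.078 + 1×15.999 = 56.077 g/mol.
Mass of CaO per formula unit = 1.0000 × 56.077 = 56.077 g.
CaO wt% = 56.077 / 116.160 × 100 = 48.28%.

48.28 wt%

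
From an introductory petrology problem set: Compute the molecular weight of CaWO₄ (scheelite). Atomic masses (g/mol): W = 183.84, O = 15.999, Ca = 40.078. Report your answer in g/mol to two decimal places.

The formula mass is the sum 1·40.078 + 1·183.84 + 4·15.999.

287.91 g/mol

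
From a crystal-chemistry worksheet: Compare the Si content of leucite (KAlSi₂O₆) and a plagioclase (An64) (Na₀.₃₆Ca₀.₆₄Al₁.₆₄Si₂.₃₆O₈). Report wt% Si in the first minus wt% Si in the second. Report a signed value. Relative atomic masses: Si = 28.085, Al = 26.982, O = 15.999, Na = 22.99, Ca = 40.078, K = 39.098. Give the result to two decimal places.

Si in KAlSi₂O₆: molar mass 218.244 g/mol; 2×28.085 = 56.170 g → 25.74 wt%.
Si in Na₀.₃₆Ca₀.₆₄Al₁.₆₄Si₂.₃₆O₈: molar mass 272.449 g/mol; 2.36×28.085 = 66.281 g → 24.33 wt%.
Difference = 25.74 − 24.33 = 1.41 percentage points.

1.41 percentage points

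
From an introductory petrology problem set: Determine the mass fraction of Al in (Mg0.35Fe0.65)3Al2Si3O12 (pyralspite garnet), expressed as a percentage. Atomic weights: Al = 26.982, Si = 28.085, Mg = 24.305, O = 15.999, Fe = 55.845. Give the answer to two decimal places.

11.61 mass %

M((Mg0.35Fe0.65)3Al2Si3O12) = 464.625 g/mol.
Al contributes 2 × 26.982 = 53.964 g per mole.
53.964/464.625 = 0.1161 → 11.61%.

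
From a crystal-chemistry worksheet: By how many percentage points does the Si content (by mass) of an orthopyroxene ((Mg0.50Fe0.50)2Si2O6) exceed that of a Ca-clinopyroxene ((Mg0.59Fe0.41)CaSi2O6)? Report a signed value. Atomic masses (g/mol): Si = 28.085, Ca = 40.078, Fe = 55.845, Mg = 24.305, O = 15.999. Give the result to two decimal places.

-0.30 percentage points

Si in (Mg0.50Fe0.50)2Si2O6: molar mass 232.314 g/mol; 2×28.085 = 56.170 g → 24.18 wt%.
Si in (Mg0.59Fe0.41)CaSi2O6: molar mass 229.478 g/mol; 2×28.085 = 56.170 g → 24.48 wt%.
Difference = 24.18 − 24.48 = -0.30 percentage points.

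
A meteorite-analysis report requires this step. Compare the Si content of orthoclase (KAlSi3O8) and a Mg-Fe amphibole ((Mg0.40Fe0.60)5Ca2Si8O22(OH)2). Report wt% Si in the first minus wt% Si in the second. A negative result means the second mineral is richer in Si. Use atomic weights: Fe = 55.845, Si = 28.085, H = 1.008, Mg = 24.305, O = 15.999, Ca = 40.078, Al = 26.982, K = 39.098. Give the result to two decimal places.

5.50 percentage points

Si in KAlSi3O8: molar mass 278.327 g/mol; 3×28.085 = 84.255 g → 30.27 wt%.
Si in (Mg0.40Fe0.60)5Ca2Si8O22(OH)2: molar mass 906.973 g/mol; 8×28.085 = 224.680 g → 24.77 wt%.
Difference = 30.27 − 24.77 = 5.50 percentage points.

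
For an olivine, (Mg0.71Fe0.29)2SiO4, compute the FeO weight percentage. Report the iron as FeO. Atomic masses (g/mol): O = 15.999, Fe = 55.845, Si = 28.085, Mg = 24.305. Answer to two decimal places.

M((Mg0.71Fe0.29)2SiO4) = 158.984 g/mol; M(FeO) = 71.844 g/mol.
Moles FeO per formula unit = 0.58 Fe ÷ 1 = 0.5800.
FeO fraction = (0.5800 × 71.844) / 158.984 = 41.670/158.984 = 0.2621.

26.21 wt%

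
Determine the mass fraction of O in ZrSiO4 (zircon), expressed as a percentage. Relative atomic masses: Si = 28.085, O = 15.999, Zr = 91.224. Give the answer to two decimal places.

34.91 wt%

Formula mass = 1*91.224 + 1*28.085 + 4*15.999 = 183.305 g/mol, of which 63.996 g is O.
So O makes up 63.996/183.305 = 0.3491 of the mass, i.e. 34.91%.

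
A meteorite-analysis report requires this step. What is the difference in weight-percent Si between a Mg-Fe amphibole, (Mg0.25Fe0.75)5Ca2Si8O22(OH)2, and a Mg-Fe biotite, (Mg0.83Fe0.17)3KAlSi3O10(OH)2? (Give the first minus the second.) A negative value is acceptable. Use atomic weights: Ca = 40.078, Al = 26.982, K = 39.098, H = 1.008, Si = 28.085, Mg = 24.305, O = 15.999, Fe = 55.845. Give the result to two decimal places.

4.70 percentage points

M((Mg0.25Fe0.75)5Ca2Si8O22(OH)2) = 930.628 g/mol, so wt% Si = 224.680/930.628 × 100 = 24.14%.
M((Mg0.83Fe0.17)3KAlSi3O10(OH)2) = 433.339 g/mol, so wt% Si = 84.255/433.339 × 100 = 19.44%.
24.14 − 19.44 = 4.70 pp.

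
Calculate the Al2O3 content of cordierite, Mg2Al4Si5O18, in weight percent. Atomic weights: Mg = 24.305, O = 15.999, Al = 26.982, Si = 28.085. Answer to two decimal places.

Molar mass of Mg2Al4Si5O18 = 2×24.305 + 4×26.982 + 5×28.085 + 18×15.999 = 584.945 g/mol.
Each formula unit contains 4 Al, equivalent to 4/2 = 2.0000 mol Al2O3.
M(Al2O3) = 2×26.982 + 3×15.999 = 101.961 g/mol.
Mass of Al2O3 per formula unit = 2.0000 × 101.961 = 203.922 g.
Al2O3 wt% = 203.922 / 584.945 × 100 = 34.86%.

34.86 wt%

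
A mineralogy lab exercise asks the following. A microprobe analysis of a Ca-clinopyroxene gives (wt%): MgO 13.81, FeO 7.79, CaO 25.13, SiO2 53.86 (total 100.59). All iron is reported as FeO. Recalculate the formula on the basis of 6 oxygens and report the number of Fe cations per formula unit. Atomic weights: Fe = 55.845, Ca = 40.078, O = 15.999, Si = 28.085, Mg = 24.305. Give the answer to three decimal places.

0.242 Fe apfu

13.81 wt% MgO ÷ 40.304 g/mol = 0.34265 mol, giving 0.34265 Mg and 0.34265 O.
7.79 wt% FeO ÷ 71.844 g/mol = 0.10843 mol, giving 0.10843 Fe and 0.10843 O.
25.13 wt% CaO ÷ 56.077 g/mol = 0.44813 mol, giving 0.44813 Ca and 0.44813 O.
53.86 wt% SiO2 ÷ 60.083 g/mol = 0.89643 mol, giving 0.89643 Si and 1.79286 O.
Oxygen sums to 2.69207; scaling by 6/2.69207 = 2.22877 puts the formula on 6 O.
Fe: 0.10843 × 2.22877 = 0.242 atoms per formula unit.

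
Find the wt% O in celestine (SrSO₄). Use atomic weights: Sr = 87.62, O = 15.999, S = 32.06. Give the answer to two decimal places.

34.84 weight percent

M(SrSO₄) = 183.676 g/mol.
O contributes 4 × 15.999 = 63.996 g per mole.
63.996/183.676 = 0.3484 → 34.84%.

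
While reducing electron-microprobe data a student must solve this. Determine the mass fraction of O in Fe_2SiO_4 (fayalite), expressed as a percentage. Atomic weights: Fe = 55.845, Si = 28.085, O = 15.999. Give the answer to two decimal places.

Molar mass of Fe_2SiO_4: 2*55.845 + 1*28.085 + 4*15.999 = 203.771 g/mol.
Mass of O per formula unit: 4 × 15.999 = 63.996 g.
Weight fraction O = 63.996 / 203.771 = 0.3141.

31.41 mass %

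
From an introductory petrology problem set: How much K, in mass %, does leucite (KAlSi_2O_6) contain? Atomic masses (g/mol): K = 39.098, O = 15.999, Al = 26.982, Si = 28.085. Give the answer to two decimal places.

17.91 mass %

M(KAlSi_2O_6) = 218.244 g/mol.
K contributes 1 × 39.098 = 39.098 g per mole.
39.098/218.244 = 0.1791 → 17.91%.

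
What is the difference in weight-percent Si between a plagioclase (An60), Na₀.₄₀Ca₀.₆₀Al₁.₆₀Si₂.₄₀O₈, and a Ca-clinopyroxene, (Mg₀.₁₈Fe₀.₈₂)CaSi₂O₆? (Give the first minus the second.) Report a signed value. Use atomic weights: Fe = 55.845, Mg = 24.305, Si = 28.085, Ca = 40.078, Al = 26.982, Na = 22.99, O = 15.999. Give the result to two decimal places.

1.63 percentage points

First mineral: 67.404 g Si in 271.810 g formula = 24.80 wt% Si.
Second mineral: 56.170 g Si in 242.410 g formula = 23.17 wt% Si.
24.80% − 23.17% gives a difference of 1.63 percentage points.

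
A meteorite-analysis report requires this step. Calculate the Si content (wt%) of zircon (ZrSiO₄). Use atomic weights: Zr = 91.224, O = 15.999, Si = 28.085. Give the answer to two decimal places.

15.32 wt%

Molar mass of ZrSiO₄: 1·91.224 + 1·28.085 + 4·15.999 = 183.305 g/mol.
Mass of Si per formula unit: 1 × 28.085 = 28.085 g.
Weight fraction Si = 28.085 / 183.305 = 0.1532.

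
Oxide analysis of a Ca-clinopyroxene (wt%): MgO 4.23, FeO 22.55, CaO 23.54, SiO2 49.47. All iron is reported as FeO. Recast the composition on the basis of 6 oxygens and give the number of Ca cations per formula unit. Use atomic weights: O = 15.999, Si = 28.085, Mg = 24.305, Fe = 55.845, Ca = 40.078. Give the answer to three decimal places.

1.013 Ca apfu

4.23 wt% MgO ÷ 40.304 g/mol = 0.10495 mol, giving 0.10495 Mg and 0.10495 O.
22.55 wt% FeO ÷ 71.844 g/mol = 0.31387 mol, giving 0.31387 Fe and 0.31387 O.
23.54 wt% CaO ÷ 56.077 g/mol = 0.41978 mol, giving 0.41978 Ca and 0.41978 O.
49.47 wt% SiO2 ÷ 60.083 g/mol = 0.82336 mol, giving 0.82336 Si and 1.64672 O.
Oxygen sums to 2.48532; scaling by 6/2.48532 = 2.41418 puts the formula on 6 O.
Ca: 0.41978 × 2.41418 = 1.013 atoms per formula unit.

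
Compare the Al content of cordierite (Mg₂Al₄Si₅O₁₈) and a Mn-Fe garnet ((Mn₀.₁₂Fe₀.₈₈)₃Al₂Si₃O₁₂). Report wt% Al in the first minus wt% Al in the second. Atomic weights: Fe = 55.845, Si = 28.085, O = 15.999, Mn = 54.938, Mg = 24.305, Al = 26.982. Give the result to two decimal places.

First mineral: 107.928 g Al in 584.945 g formula = 18.45 wt% Al.
Second mineral: 53.964 g Al in 497.415 g formula = 10.85 wt% Al.
18.45% − 10.85% gives a difference of 7.60 percentage points.

7.60 percentage points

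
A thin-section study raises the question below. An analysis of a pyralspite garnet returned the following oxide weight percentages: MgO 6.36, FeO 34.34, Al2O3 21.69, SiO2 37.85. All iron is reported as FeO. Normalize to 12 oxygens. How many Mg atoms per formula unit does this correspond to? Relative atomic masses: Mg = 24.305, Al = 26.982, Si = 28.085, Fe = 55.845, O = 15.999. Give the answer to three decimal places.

0.747 Mg apfu

MgO: 6.36/40.304 = 0.15780 mol → 0.15780 mol Mg, 0.15780 mol O.
FeO: 34.34/71.844 = 0.47798 mol → 0.47798 mol Fe, 0.47798 mol O.
Al2O3: 21.69/101.961 = 0.21273 mol → 0.42546 mol Al, 0.63819 mol O.
SiO2: 37.85/60.083 = 0.62996 mol → 0.62996 mol Si, 1.25992 mol O.
Total oxygen = 2.53389 mol. Normalization factor = 12/2.53389 = 4.73580.
Mg per 12 O = 0.15780 × 4.73580 = 0.747.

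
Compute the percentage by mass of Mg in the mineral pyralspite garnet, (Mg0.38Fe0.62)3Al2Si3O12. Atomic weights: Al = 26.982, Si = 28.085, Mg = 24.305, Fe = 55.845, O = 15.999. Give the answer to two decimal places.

6.00 weight percent

M((Mg0.38Fe0.62)3Al2Si3O12) = 461.786 g/mol.
Mg contributes 1.14 × 24.305 = 27.708 g per mole.
27.708/461.786 = 0.0600 → 6.00%.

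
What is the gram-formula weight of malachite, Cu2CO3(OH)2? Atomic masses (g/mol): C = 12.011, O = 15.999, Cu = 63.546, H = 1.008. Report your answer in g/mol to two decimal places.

221.11 g/mol

Cu: 2 × 63.546 = 127.0920
C: 1 × 12.011 = 12.0110
O: 5 × 15.999 = 79.9950
H: 2 × 1.008 = 2.0160
Summing the contributions gives the formula mass.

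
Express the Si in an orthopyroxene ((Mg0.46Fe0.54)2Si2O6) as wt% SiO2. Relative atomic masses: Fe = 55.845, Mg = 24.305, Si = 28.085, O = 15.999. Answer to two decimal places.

Formula mass = 234.837 g/mol.
2 Si → 2.0000 mol SiO2 per formula unit; M(SiO2) = 60.083, so SiO2 mass = 120.166 g.
120.166/234.837 × 100 = 51.17 wt%.

51.17 wt%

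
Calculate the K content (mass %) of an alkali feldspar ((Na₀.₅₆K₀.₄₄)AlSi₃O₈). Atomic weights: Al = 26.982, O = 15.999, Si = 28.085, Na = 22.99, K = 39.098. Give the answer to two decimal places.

6.39 mass %

M((Na₀.₅₆K₀.₄₄)AlSi₃O₈) = 269.307 g/mol.
K contributes 0.44 × 39.098 = 17.203 g per mole.
17.203/269.307 = 0.0639 → 6.39%.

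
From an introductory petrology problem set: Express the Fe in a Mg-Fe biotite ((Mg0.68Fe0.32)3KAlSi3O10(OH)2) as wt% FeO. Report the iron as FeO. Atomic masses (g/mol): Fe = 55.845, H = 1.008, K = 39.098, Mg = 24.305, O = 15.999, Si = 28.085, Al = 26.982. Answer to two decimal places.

15.41 wt%

M((Mg0.68Fe0.32)3KAlSi3O10(OH)2) = 447.532 g/mol; M(FeO) = 71.844 g/mol.
Moles FeO per formula unit = 0.96 Fe ÷ 1 = 0.9600.
FeO fraction = (0.9600 × 71.844) / 447.532 = 68.970/447.532 = 0.1541.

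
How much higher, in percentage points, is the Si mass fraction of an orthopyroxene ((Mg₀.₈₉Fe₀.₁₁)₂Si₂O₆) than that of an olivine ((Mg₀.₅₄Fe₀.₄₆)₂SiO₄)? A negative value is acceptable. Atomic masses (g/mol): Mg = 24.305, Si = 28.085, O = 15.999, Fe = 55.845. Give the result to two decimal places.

10.49 percentage points

First mineral: 56.170 g Si in 207.713 g formula = 27.04 wt% Si.
Second mineral: 28.085 g Si in 169.708 g formula = 16.55 wt% Si.
27.04% − 16.55% gives a difference of 10.49 percentage points.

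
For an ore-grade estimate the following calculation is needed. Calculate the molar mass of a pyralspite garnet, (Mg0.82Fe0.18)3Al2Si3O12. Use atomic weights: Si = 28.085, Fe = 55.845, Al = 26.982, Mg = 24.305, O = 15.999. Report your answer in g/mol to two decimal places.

420.15 g/mol

Mg: 2.46 × 24.305 = 59.7903
Fe: 0.54 × 55.845 = 30.1563
Al: 2 × 26.982 = 53.9640
Si: 3 × 28.085 = 84.2550
O: 12 × 15.999 = 191.9880
Summing the contributions gives the formula mass.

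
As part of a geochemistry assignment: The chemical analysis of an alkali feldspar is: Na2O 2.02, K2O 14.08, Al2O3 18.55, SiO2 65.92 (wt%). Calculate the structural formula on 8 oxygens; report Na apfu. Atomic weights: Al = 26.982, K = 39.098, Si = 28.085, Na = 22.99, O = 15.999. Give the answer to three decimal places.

0.178 Na apfu

Na2O (M=61.979): mol = 0.03259; Na = 0.06518, O = 0.03259.
K2O (M=94.195): mol = 0.14948; K = 0.29896, O = 0.14948.
Al2O3 (M=101.961): mol = 0.18193; Al = 0.36386, O = 0.54579.
SiO2 (M=60.083): mol = 1.09715; Si = 1.09715, O = 2.19430.
ΣO = 2.92216; factor = 8/ΣO = 2.73770.
Na apfu = 0.06518 × 2.73770 = 0.178.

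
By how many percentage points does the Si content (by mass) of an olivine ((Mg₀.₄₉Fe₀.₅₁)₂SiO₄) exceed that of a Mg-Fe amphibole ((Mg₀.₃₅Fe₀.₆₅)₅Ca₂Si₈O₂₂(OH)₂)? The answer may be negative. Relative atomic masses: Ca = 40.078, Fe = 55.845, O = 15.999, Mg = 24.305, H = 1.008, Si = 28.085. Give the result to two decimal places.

First mineral: 28.085 g Si in 172.862 g formula = 16.25 wt% Si.
Second mineral: 224.680 g Si in 914.858 g formula = 24.56 wt% Si.
16.25% − 24.56% gives a difference of -8.31 percentage points.

-8.31 percentage points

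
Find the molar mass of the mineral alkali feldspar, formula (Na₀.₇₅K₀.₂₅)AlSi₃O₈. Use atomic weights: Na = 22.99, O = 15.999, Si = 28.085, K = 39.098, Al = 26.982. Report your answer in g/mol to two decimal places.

M = 0.75·22.99 + 0.25·39.098 + 1·26.982 + 3·28.085 + 8·15.999

266.25 g/mol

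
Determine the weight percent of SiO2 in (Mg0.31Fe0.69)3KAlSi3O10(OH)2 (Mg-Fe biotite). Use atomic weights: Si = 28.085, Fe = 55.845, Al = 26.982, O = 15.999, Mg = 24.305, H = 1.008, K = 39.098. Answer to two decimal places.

37.35 wt%

Formula mass = 482.542 g/mol.
3 Si → 3.0000 mol SiO2 per formula unit; M(SiO2) = 60.083, so SiO2 mass = 180.249 g.
180.249/482.542 × 100 = 37.35 wt%.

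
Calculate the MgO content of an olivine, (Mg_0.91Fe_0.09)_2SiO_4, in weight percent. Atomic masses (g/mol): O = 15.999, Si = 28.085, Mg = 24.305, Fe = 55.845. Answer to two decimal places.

Formula mass = 146.368 g/mol.
1.82 Mg → 1.8200 mol MgO per formula unit; M(MgO) = 40.304, so MgO mass = 73.353 g.
73.353/146.368 × 100 = 50.12 wt%.

50.12 wt%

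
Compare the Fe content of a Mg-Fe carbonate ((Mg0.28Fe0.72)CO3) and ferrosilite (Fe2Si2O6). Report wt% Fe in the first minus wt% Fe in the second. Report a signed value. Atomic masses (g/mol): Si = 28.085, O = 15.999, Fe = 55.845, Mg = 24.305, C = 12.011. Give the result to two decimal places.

-4.76 percentage points

Fe in (Mg0.28Fe0.72)CO3: molar mass 107.022 g/mol; 0.72×55.845 = 40.208 g → 37.57 wt%.
Fe in Fe2Si2O6: molar mass 263.854 g/mol; 2×55.845 = 111.690 g → 42.33 wt%.
Difference = 37.57 − 42.33 = -4.76 percentage points.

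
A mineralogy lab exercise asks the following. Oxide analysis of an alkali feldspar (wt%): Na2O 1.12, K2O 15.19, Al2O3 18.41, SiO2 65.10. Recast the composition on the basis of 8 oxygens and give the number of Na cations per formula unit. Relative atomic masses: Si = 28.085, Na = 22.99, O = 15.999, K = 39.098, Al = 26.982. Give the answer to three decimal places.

Na2O (M=61.979): mol = 0.01807; Na = 0.03614, O = 0.01807.
K2O (M=94.195): mol = 0.16126; K = 0.32252, O = 0.16126.
Al2O3 (M=101.961): mol = 0.18056; Al = 0.36112, O = 0.54168.
SiO2 (M=60.083): mol = 1.08350; Si = 1.08350, O = 2.16700.
ΣO = 2.88801; factor = 8/ΣO = 2.77007.
Na apfu = 0.03614 × 2.77007 = 0.100.

0.100 Na apfu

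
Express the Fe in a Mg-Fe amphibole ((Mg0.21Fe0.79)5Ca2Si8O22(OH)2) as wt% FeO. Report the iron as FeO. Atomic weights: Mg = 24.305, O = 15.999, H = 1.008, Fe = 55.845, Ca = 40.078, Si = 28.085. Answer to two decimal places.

30.29 wt%

Formula mass = 936.936 g/mol.
3.95 Fe → 3.9500 mol FeO per formula unit; M(FeO) = 71.844, so FeO mass = 283.784 g.
283.784/936.936 × 100 = 30.29 wt%.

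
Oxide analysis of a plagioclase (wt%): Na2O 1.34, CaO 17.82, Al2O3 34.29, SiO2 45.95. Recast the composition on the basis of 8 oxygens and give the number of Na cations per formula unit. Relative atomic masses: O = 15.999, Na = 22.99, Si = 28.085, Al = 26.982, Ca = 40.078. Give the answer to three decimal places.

0.120 Na apfu

1.34 wt% Na2O ÷ 61.979 g/mol = 0.02162 mol, giving 0.04324 Na and 0.02162 O.
17.82 wt% CaO ÷ 56.077 g/mol = 0.31778 mol, giving 0.31778 Ca and 0.31778 O.
34.29 wt% Al2O3 ÷ 101.961 g/mol = 0.33631 mol, giving 0.67262 Al and 1.00893 O.
45.95 wt% SiO2 ÷ 60.083 g/mol = 0.76478 mol, giving 0.76478 Si and 1.52956 O.
Oxygen sums to 2.87789; scaling by 8/2.87789 = 2.77981 puts the formula on 8 O.
Na: 0.04324 × 2.77981 = 0.120 atoms per formula unit.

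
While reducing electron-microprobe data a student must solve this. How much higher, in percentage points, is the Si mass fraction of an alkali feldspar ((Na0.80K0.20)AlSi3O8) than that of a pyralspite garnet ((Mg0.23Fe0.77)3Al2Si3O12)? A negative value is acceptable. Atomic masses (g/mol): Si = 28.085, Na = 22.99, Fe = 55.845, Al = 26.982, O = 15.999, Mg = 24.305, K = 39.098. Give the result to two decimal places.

14.04 percentage points

Si in (Na0.80K0.20)AlSi3O8: molar mass 265.441 g/mol; 3×28.085 = 84.255 g → 31.74 wt%.
Si in (Mg0.23Fe0.77)3Al2Si3O12: molar mass 475.979 g/mol; 3×28.085 = 84.255 g → 17.70 wt%.
Difference = 31.74 − 17.70 = 14.04 percentage points.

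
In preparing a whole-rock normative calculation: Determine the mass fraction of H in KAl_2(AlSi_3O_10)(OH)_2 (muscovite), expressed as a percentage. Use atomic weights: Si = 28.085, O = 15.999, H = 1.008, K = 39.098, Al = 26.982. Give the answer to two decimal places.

0.51 wt%

M(KAl_2(AlSi_3O_10)(OH)_2) = 398.303 g/mol.
H contributes 2 × 1.008 = 2.016 g per mole.
2.016/398.303 = 0.0051 → 0.51%.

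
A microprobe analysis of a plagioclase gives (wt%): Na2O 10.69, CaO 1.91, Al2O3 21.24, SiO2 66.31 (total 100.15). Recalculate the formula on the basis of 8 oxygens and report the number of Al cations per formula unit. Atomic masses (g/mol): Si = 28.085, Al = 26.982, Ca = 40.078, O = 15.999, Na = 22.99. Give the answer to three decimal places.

1.097 Al apfu

Na2O: 10.69/61.979 = 0.17248 mol → 0.34496 mol Na, 0.17248 mol O.
CaO: 1.91/56.077 = 0.03406 mol → 0.03406 mol Ca, 0.03406 mol O.
Al2O3: 21.24/101.961 = 0.20831 mol → 0.41662 mol Al, 0.62493 mol O.
SiO2: 66.31/60.083 = 1.10364 mol → 1.10364 mol Si, 2.20728 mol O.
Total oxygen = 3.03875 mol. Normalization factor = 8/3.03875 = 2.63266.
Al per 8 O = 0.41662 × 2.63266 = 1.097.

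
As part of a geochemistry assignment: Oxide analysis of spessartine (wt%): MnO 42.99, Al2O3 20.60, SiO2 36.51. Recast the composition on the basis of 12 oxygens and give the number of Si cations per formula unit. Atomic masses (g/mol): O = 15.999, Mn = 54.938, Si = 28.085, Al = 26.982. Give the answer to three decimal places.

3.004 Si apfu

42.99 wt% MnO ÷ 70.937 g/mol = 0.60603 mol, giving 0.60603 Mn and 0.60603 O.
20.60 wt% Al2O3 ÷ 101.961 g/mol = 0.20204 mol, giving 0.40408 Al and 0.60612 O.
36.51 wt% SiO2 ÷ 60.083 g/mol = 0.60766 mol, giving 0.60766 Si and 1.21532 O.
Oxygen sums to 2.42747; scaling by 12/2.42747 = 4.94342 puts the formula on 12 O.
Si: 0.60766 × 4.94342 = 3.004 atoms per formula unit.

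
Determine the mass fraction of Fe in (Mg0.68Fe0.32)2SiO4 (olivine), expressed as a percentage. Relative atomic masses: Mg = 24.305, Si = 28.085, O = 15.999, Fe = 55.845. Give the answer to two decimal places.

22.22 mass %

M((Mg0.68Fe0.32)2SiO4) = 160.877 g/mol.
Fe contributes 0.64 × 55.845 = 35.741 g per mole.
35.741/160.877 = 0.2222 → 22.22%.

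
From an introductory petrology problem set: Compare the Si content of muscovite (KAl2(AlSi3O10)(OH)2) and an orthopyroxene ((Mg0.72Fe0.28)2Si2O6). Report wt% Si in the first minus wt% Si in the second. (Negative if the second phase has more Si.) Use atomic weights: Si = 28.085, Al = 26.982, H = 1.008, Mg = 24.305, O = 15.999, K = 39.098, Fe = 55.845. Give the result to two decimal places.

-4.56 percentage points

Si in KAl2(AlSi3O10)(OH)2: molar mass 398.303 g/mol; 3×28.085 = 84.255 g → 21.15 wt%.
Si in (Mg0.72Fe0.28)2Si2O6: molar mass 218.436 g/mol; 2×28.085 = 56.170 g → 25.71 wt%.
Difference = 21.15 − 25.71 = -4.56 percentage points.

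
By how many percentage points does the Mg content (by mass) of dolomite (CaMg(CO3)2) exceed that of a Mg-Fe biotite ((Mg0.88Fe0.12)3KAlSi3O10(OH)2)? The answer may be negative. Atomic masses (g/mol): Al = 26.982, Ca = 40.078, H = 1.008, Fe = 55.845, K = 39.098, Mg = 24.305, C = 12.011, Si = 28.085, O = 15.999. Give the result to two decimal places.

Mg in CaMg(CO3)2: molar mass 184.399 g/mol; 1×24.305 = 24.305 g → 13.18 wt%.
Mg in (Mg0.88Fe0.12)3KAlSi3O10(OH)2: molar mass 428.608 g/mol; 2.64×24.305 = 64.165 g → 14.97 wt%.
Difference = 13.18 − 14.97 = -1.79 percentage points.

-1.79 percentage points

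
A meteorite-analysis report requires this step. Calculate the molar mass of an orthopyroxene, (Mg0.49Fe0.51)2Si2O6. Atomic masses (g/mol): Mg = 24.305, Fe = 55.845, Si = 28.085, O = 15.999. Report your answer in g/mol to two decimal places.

Mg: 0.98 × 24.305 = 23.8189
Fe: 1.02 × 55.845 = 56.9619
Si: 2 × 28.085 = 56.1700
O: 6 × 15.999 = 95.9940
Summing the contributions gives the formula mass.

232.94 g/mol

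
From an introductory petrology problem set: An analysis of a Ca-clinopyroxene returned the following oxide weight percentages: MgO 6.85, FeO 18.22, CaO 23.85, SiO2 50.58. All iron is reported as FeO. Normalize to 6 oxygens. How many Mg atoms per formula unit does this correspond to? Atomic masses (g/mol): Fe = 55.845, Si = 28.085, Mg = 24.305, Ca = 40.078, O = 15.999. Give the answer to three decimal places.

0.403 Mg apfu

MgO: 6.85/40.304 = 0.16996 mol → 0.16996 mol Mg, 0.16996 mol O.
FeO: 18.22/71.844 = 0.25361 mol → 0.25361 mol Fe, 0.25361 mol O.
CaO: 23.85/56.077 = 0.42531 mol → 0.42531 mol Ca, 0.42531 mol O.
SiO2: 50.58/60.083 = 0.84184 mol → 0.84184 mol Si, 1.68368 mol O.
Total oxygen = 2.53256 mol. Normalization factor = 6/2.53256 = 2.36914.
Mg per 6 O = 0.16996 × 2.36914 = 0.403.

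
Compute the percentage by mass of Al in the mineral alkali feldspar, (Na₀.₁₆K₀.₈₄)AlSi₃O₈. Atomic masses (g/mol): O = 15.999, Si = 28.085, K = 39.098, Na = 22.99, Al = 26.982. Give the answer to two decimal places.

9.78 wt%

Formula mass = 0.16·22.99 + 0.84·39.098 + 1·26.982 + 3·28.085 + 8·15.999 = 275.750 g/mol, of which 26.982 g is Al.
So Al makes up 26.982/275.750 = 0.0978 of the mass, i.e. 9.78%.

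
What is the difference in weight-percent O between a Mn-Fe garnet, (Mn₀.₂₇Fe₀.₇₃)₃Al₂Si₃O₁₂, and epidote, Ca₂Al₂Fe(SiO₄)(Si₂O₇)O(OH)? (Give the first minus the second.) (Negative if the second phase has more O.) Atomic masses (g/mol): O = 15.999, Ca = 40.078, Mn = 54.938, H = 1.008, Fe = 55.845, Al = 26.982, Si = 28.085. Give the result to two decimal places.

-4.41 percentage points

M((Mn₀.₂₇Fe₀.₇₃)₃Al₂Si₃O₁₂) = 497.007 g/mol, so wt% O = 191.988/497.007 × 100 = 38.63%.
M(Ca₂Al₂Fe(SiO₄)(Si₂O₇)O(OH)) = 483.215 g/mol, so wt% O = 207.987/483.215 × 100 = 43.04%.
38.63 − 43.04 = -4.41 pp.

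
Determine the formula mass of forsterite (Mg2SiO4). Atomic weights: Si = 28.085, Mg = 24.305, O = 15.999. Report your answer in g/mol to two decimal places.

Mg: 2 × 24.305 = 48.6100
Si: 1 × 28.085 = 28.0850
O: 4 × 15.999 = 63.9960
Summing the contributions gives the formula mass.

140.69 g/mol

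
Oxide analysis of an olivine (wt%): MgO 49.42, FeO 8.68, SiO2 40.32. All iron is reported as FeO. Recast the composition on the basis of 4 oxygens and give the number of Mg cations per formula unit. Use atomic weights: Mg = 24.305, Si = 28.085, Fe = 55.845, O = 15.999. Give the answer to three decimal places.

MgO (M=40.304): mol = 1.22618; Mg = 1.22618, O = 1.22618.
FeO (M=71.844): mol = 0.12082; Fe = 0.12082, O = 0.12082.
SiO2 (M=60.083): mol = 0.67107; Si = 0.67107, O = 1.34214.
ΣO = 2.68914; factor = 4/ΣO = 1.48746.
Mg apfu = 1.22618 × 1.48746 = 1.824.

1.824 Mg apfu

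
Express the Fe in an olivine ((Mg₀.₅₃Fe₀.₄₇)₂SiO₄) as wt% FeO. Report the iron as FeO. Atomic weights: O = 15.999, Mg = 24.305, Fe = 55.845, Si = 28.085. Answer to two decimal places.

39.65 wt%

M((Mg₀.₅₃Fe₀.₄₇)₂SiO₄) = 170.339 g/mol; M(FeO) = 71.844 g/mol.
Moles FeO per formula unit = 0.94 Fe ÷ 1 = 0.9400.
FeO fraction = (0.9400 × 71.844) / 170.339 = 67.533/170.339 = 0.3965.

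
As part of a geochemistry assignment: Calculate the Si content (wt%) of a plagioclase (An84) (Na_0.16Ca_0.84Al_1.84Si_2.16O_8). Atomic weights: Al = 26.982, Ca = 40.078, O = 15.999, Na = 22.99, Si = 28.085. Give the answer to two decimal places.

22.01 wt%

Molar mass of Na_0.16Ca_0.84Al_1.84Si_2.16O_8: 0.16×22.99 + 0.84×40.078 + 1.84×26.982 + 2.16×28.085 + 8×15.999 = 275.646 g/mol.
Mass of Si per formula unit: 2.16 × 28.085 = 60.664 g.
Weight fraction Si = 60.664 / 275.646 = 0.2201.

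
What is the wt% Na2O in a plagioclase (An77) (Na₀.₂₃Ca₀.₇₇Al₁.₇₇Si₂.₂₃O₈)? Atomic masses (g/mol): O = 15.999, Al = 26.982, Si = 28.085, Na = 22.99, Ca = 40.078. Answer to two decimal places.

M(Na₀.₂₃Ca₀.₇₇Al₁.₇₇Si₂.₂₃O₈) = 274.527 g/mol; M(Na2O) = 61.979 g/mol.
Moles Na2O per formula unit = 0.23 Na ÷ 2 = 0.1150.
Na2O fraction = (0.1150 × 61.979) / 274.527 = 7.128/274.527 = 0.0260.

2.60 wt%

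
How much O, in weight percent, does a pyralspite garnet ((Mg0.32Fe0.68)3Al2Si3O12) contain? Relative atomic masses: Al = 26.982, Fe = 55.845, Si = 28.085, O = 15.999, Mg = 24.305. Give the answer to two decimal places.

41.07 weight percent

M((Mg0.32Fe0.68)3Al2Si3O12) = 467.464 g/mol.
O contributes 12 × 15.999 = 191.988 g per mole.
191.988/467.464 = 0.4107 → 41.07%.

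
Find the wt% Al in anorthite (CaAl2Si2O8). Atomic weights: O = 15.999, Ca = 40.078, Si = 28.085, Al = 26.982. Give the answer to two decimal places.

M(CaAl2Si2O8) = 278.204 g/mol.
Al contributes 2 × 26.982 = 53.964 g per mole.
53.964/278.204 = 0.1940 → 19.40%.

19.40 mass %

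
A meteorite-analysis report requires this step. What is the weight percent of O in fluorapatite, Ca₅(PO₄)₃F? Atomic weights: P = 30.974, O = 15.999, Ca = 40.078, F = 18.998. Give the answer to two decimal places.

Formula mass = 5×40.078 + 3×30.974 + 12×15.999 + 1×18.998 = 504.298 g/mol, of which 191.988 g is O.
So O makes up 191.988/504.298 = 0.3807 of the mass, i.e. 38.07%.

38.07 weight percent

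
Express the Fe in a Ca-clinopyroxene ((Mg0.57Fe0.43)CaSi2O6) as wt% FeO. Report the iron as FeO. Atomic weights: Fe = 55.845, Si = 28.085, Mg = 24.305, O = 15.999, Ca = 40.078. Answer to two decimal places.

13.43 wt%

M((Mg0.57Fe0.43)CaSi2O6) = 230.109 g/mol; M(FeO) = 71.844 g/mol.
Moles FeO per formula unit = 0.43 Fe ÷ 1 = 0.4300.
FeO fraction = (0.4300 × 71.844) / 230.109 = 30.893/230.109 = 0.1343.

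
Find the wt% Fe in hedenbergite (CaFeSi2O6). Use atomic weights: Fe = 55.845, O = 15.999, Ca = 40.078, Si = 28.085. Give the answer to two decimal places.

22.51 weight percent

Molar mass of CaFeSi2O6: 1*40.078 + 1*55.845 + 2*28.085 + 6*15.999 = 248.087 g/mol.
Mass of Fe per formula unit: 1 × 55.845 = 55.845 g.
Weight fraction Fe = 55.845 / 248.087 = 0.2251.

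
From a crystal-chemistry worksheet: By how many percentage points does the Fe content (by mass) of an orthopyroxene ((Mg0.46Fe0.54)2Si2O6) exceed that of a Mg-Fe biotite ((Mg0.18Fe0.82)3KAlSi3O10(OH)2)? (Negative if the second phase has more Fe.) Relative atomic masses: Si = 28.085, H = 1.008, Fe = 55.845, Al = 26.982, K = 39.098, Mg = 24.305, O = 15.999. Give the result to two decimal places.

-2.08 percentage points

M((Mg0.46Fe0.54)2Si2O6) = 234.837 g/mol, so wt% Fe = 60.313/234.837 × 100 = 25.68%.
M((Mg0.18Fe0.82)3KAlSi3O10(OH)2) = 494.842 g/mol, so wt% Fe = 137.379/494.842 × 100 = 27.76%.
25.68 − 27.76 = -2.08 pp.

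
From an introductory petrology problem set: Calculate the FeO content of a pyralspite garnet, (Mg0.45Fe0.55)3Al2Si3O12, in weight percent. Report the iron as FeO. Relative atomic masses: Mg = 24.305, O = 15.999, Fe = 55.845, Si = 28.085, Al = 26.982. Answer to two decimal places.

M((Mg0.45Fe0.55)3Al2Si3O12) = 455.163 g/mol; M(FeO) = 71.844 g/mol.
Moles FeO per formula unit = 1.65 Fe ÷ 1 = 1.6500.
FeO fraction = (1.6500 × 71.844) / 455.163 = 118.543/455.163 = 0.2604.

26.04 wt%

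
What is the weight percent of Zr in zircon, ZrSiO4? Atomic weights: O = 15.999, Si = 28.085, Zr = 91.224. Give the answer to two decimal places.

49.77 mass %

M(ZrSiO4) = 183.305 g/mol.
Zr contributes 1 × 91.224 = 91.224 g per mole.
91.224/183.305 = 0.4977 → 49.77%.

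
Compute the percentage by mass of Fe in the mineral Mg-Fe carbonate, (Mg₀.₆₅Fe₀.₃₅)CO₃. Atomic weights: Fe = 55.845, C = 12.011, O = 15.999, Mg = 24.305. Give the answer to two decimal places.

Molar mass of (Mg₀.₆₅Fe₀.₃₅)CO₃: 0.65·24.305 + 0.35·55.845 + 1·12.011 + 3·15.999 = 95.352 g/mol.
Mass of Fe per formula unit: 0.35 × 55.845 = 19.546 g.
Weight fraction Fe = 19.546 / 95.352 = 0.2050.

20.50 wt%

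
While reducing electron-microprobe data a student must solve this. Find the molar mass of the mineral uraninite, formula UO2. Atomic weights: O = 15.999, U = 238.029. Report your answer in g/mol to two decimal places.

U: 1 × 238.029 = 238.0290
O: 2 × 15.999 = 31.9980
Summing the contributions gives the formula mass.

270.03 g/mol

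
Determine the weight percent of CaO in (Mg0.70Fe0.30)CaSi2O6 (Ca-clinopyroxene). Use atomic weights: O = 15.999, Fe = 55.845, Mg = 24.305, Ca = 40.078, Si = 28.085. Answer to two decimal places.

M((Mg0.70Fe0.30)CaSi2O6) = 226.009 g/mol; M(CaO) = 56.077 g/mol.
Moles CaO per formula unit = 1 Ca ÷ 1 = 1.0000.
CaO fraction = (1.0000 × 56.077) / 226.009 = 56.077/226.009 = 0.2481.

24.81 wt%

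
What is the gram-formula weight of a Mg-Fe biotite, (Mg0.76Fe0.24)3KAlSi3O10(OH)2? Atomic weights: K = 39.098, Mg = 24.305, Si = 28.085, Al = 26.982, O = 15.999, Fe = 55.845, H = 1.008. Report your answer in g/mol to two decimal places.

M = 2.28(24.305) + 0.72(55.845) + 1(39.098) + 1(26.982) + 3(28.085) + 12(15.999) + 2(1.008)

439.96 g/mol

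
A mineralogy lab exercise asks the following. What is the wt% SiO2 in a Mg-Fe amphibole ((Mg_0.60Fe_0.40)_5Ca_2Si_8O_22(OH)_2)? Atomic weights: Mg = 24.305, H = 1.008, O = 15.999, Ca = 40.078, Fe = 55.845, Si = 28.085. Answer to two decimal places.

54.91 wt%

Formula mass = 875.433 g/mol.
8 Si → 8.0000 mol SiO2 per formula unit; M(SiO2) = 60.083, so SiO2 mass = 480.664 g.
480.664/875.433 × 100 = 54.91 wt%.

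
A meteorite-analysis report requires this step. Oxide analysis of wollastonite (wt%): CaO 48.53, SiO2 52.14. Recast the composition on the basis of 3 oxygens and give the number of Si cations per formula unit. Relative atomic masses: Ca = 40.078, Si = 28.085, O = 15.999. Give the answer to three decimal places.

1.001 Si apfu

CaO: 48.53/56.077 = 0.86542 mol → 0.86542 mol Ca, 0.86542 mol O.
SiO2: 52.14/60.083 = 0.86780 mol → 0.86780 mol Si, 1.73560 mol O.
Total oxygen = 2.60102 mol. Normalization factor = 3/2.60102 = 1.15339.
Si per 3 O = 0.86780 × 1.15339 = 1.001.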